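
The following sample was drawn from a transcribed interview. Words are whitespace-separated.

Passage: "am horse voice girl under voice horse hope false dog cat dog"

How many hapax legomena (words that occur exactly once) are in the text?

6

Frequencies: horse:2, voice:2, dog:2, am:1, girl:1, under:1, hope:1, false:1, cat:1
Hapax (freq=1): am, cat, false, girl, hope, under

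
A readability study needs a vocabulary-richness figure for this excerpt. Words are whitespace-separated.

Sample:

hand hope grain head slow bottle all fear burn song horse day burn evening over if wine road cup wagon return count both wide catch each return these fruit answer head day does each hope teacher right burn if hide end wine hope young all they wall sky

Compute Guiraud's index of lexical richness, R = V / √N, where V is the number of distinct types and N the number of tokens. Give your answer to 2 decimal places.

5.34

N = 48, V = 37.
√N = 6.928203
R = 37 / 6.928203 = 5.34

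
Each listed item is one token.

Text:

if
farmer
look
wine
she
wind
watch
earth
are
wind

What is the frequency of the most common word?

2

Frequencies: wind:2, if:1, farmer:1, look:1, wine:1, she:1, watch:1, earth:1, are:1
Most common: 'wind' with frequency 2.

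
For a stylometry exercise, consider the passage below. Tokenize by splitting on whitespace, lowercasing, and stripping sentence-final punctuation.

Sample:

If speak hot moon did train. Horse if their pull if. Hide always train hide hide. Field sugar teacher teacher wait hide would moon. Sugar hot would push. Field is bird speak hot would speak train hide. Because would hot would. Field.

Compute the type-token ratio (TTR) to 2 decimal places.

0.48

N = 42 tokens, V = 20 types.
TTR = V / N = 20 / 42 = 0.48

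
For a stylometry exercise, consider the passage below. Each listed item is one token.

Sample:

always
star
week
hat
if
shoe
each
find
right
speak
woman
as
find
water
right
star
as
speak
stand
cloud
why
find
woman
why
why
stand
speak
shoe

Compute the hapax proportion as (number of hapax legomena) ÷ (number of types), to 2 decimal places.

0.44

Frequencies: find:3, speak:3, why:3, star:2, shoe:2, right:2, woman:2, as:2, stand:2, always:1, week:1, hat:1, if:1, each:1, water:1, cloud:1
Hapax count = 7; type count = 16.
Ratio = 7 / 16 = 0.44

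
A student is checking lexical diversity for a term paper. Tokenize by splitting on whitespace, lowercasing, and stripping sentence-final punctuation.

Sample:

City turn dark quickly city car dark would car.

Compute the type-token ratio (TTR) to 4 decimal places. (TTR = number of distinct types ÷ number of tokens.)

0.6667

N = 9 tokens, V = 6 types.
TTR = V / N = 6 / 9 = 0.6667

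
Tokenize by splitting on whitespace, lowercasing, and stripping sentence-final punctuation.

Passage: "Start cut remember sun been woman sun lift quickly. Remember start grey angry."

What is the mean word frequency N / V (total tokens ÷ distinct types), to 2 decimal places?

1.30

N = 13 tokens, V = 10 types.
Mean frequency = N / V = 13 / 10 = 1.30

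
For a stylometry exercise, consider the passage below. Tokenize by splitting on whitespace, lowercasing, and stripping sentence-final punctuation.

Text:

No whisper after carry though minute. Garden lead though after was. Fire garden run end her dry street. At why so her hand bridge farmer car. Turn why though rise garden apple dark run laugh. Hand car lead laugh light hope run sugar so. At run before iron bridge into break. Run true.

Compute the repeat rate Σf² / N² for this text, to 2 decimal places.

Frequencies: run:5, though:3, garden:3, after:2, lead:2, her:2, at:2, why:2, so:2, hand:2, bridge:2, car:2, laugh:2, no:1, whisper:1, carry:1, minute:1, was:1, fire:1, end:1, … (15 more, each freq 1)
Σf² = 105; N² = 2809
Repeat rate = 105 / 2809 = 0.04

0.04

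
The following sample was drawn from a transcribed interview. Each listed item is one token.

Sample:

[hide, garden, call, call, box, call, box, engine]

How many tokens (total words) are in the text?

Tokens: hide, garden, call, call, box, call, box, engine
N = 8

8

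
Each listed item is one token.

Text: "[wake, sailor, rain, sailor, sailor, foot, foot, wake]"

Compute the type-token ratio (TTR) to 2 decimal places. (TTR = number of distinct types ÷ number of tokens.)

0.50

N = 8 tokens, V = 4 types.
TTR = V / N = 4 / 8 = 0.50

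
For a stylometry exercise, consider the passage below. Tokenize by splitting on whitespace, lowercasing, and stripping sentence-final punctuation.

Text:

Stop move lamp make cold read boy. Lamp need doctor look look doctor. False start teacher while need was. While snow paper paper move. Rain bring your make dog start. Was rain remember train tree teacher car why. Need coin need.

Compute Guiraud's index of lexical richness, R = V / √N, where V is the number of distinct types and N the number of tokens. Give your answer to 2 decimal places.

N = 41, V = 27.
√N = 6.403124
R = 27 / 6.403124 = 4.22

4.22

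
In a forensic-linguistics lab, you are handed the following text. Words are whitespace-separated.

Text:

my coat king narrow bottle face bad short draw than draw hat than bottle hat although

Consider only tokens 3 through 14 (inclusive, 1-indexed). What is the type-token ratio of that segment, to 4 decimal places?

0.7500

Segment tokens 3–14: king, narrow, bottle, face, bad, short, draw, than, draw, hat, than, bottle
Segment N = 12, segment V = 9.
TTR = 9 / 12 = 0.7500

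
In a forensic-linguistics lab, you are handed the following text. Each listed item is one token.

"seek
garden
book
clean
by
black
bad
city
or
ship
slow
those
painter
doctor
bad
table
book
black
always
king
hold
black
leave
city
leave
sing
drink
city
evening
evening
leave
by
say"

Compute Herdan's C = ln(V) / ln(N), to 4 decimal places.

N = 33, V = 23.
ln(V) = 3.135494, ln(N) = 3.496508
C = 3.135494 / 3.496508 = 0.8968

0.8968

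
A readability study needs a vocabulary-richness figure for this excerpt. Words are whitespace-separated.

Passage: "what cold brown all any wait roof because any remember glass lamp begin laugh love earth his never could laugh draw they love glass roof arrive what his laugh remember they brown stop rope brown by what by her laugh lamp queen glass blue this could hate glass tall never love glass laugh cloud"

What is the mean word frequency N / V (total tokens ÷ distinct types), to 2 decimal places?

N = 54 tokens, V = 31 types.
Mean frequency = N / V = 54 / 31 = 1.74

1.74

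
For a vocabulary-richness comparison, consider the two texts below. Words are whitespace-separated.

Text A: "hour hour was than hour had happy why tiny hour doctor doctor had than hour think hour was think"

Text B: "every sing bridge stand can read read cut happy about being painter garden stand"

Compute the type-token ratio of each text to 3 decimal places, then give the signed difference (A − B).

-0.383

TTR(A) = 9/19 = 0.474
TTR(B) = 12/14 = 0.857
Difference = 0.474 − 0.857 = -0.383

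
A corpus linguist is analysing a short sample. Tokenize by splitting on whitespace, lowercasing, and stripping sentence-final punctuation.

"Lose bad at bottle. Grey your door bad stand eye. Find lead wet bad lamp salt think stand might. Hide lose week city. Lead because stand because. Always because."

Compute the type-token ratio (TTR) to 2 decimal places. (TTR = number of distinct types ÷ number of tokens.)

0.72

N = 29 tokens, V = 21 types.
TTR = V / N = 21 / 29 = 0.72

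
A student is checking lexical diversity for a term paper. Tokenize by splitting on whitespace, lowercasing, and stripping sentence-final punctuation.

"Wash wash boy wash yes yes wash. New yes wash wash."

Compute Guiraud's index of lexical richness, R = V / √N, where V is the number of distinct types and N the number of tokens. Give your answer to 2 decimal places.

N = 11, V = 4.
√N = 3.316625
R = 4 / 3.316625 = 1.21

1.21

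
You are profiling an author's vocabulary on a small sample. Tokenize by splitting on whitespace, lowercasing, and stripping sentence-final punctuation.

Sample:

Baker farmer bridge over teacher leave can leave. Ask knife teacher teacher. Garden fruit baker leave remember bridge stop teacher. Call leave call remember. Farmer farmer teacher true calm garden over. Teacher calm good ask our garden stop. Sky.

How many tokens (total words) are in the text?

39

Tokens: baker, farmer, bridge, over, teacher, leave, can, leave, ask, knife, teacher, teacher, garden, fruit, baker, leave, remember, bridge, stop, teacher, call, leave, call, remember, farmer, farmer, teacher, true, calm, garden, over, teacher, calm, good, ask, our, garden, stop, sky
N = 39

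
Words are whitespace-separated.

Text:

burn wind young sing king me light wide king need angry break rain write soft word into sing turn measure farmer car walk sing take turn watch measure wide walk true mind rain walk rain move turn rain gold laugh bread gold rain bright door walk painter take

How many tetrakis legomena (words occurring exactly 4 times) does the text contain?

1

Frequencies: rain:5, walk:4, sing:3, turn:3, king:2, wide:2, measure:2, take:2, gold:2, burn:1, wind:1, young:1, me:1, light:1, need:1, angry:1, break:1, write:1, soft:1, word:1, … (12 more, each freq 1)
Words with frequency 4: walk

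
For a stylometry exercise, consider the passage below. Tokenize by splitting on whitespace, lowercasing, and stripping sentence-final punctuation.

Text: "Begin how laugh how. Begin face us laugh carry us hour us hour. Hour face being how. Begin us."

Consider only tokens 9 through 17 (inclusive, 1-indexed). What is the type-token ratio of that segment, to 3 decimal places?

0.667

Segment tokens 9–17: carry, us, hour, us, hour, hour, face, being, how
Segment N = 9, segment V = 6.
TTR = 6 / 9 = 0.667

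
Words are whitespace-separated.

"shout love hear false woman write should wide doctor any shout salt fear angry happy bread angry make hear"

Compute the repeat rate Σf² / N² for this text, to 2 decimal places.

0.07

Frequencies: shout:2, hear:2, angry:2, love:1, false:1, woman:1, write:1, should:1, wide:1, doctor:1, any:1, salt:1, fear:1, happy:1, bread:1, make:1
Σf² = 25; N² = 361
Repeat rate = 25 / 361 = 0.07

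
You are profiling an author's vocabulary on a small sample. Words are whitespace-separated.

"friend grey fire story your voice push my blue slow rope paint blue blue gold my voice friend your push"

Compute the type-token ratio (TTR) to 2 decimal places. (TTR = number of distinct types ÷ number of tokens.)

0.65

N = 20 tokens, V = 13 types.
TTR = V / N = 13 / 20 = 0.65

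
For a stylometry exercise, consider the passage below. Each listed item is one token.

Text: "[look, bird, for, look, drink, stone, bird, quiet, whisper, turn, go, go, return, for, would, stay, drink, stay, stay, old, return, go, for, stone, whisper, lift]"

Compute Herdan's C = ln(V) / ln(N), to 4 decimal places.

0.8100

N = 26, V = 14.
ln(V) = 2.639057, ln(N) = 3.258097
C = 2.639057 / 3.258097 = 0.8100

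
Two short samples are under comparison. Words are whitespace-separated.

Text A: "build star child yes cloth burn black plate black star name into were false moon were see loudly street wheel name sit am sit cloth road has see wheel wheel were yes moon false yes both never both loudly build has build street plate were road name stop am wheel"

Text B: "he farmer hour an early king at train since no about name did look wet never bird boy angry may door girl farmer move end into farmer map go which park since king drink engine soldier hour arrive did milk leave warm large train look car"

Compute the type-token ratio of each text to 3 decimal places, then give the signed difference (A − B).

-0.346

TTR(A) = 24/50 = 0.480
TTR(B) = 38/46 = 0.826
Difference = 0.480 − 0.826 = -0.346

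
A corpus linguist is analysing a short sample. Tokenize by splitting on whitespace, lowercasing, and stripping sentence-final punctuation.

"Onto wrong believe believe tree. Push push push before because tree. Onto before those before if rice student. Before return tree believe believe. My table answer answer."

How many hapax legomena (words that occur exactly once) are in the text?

9

Frequencies: believe:4, before:4, tree:3, push:3, onto:2, answer:2, wrong:1, because:1, those:1, if:1, rice:1, student:1, return:1, my:1, table:1
Hapax (freq=1): because, if, my, return, rice, student, table, those, wrong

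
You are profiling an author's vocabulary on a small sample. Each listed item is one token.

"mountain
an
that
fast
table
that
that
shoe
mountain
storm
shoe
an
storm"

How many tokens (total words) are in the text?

Tokens: mountain, an, that, fast, table, that, that, shoe, mountain, storm, shoe, an, storm
N = 13

13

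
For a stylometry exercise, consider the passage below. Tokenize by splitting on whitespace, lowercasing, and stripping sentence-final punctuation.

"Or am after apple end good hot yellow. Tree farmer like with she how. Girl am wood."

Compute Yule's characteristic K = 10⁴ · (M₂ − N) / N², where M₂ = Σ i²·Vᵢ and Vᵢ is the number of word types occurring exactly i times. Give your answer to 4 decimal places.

Frequencies: am:2, or:1, after:1, apple:1, end:1, good:1, hot:1, yellow:1, tree:1, farmer:1, like:1, with:1, she:1, how:1, girl:1, wood:1
N = 17. Frequency spectrum: V_1=15, V_2=1
M₂ = 1²·15 + 2²·1 = 19
K = 10000 × (19 − 17) / 17² = 69.2042

69.2042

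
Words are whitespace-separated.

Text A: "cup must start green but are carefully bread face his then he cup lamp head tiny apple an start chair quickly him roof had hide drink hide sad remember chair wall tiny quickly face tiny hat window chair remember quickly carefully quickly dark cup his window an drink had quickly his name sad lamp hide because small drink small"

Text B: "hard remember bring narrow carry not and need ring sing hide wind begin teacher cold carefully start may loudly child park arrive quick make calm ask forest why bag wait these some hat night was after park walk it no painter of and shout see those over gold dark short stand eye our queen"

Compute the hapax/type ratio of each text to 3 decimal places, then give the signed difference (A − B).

A: hapax=16, V=33, ratio=0.485
B: hapax=50, V=52, ratio=0.962
Difference = 0.485 − 0.962 = -0.477

-0.477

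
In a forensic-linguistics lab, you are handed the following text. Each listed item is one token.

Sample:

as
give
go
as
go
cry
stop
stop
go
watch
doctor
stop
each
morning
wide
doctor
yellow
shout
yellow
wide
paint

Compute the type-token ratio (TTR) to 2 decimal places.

0.62

N = 21 tokens, V = 13 types.
TTR = V / N = 13 / 21 = 0.62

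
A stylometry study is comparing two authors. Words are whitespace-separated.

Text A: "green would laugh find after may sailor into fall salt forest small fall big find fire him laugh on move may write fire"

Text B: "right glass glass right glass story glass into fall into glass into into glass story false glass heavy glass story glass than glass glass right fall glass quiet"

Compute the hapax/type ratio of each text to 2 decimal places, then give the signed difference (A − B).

A: hapax=13, V=18, ratio=0.72
B: hapax=4, V=9, ratio=0.44
Difference = 0.72 − 0.44 = 0.28

0.28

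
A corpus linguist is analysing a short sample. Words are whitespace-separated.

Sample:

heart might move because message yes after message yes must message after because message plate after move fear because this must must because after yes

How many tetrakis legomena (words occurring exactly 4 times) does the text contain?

3

Frequencies: because:4, message:4, after:4, yes:3, must:3, move:2, heart:1, might:1, plate:1, fear:1, this:1
Words with frequency 4: after, because, message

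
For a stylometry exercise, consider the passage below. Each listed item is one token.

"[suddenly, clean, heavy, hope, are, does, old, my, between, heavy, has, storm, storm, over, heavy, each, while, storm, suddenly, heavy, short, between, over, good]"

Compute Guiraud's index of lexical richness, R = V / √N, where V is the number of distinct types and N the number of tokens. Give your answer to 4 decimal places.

N = 24, V = 16.
√N = 4.898979
R = 16 / 4.898979 = 3.2660

3.2660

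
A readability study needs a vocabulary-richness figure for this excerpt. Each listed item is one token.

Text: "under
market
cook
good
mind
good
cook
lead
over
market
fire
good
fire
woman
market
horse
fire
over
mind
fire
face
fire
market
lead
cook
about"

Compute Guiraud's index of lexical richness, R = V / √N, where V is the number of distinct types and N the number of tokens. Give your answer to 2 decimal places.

2.35

N = 26, V = 12.
√N = 5.099020
R = 12 / 5.099020 = 2.35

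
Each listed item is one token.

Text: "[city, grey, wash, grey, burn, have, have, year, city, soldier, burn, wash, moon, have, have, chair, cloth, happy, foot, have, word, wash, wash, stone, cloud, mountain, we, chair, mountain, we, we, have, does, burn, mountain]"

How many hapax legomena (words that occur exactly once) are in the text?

Frequencies: have:6, wash:4, burn:3, mountain:3, we:3, city:2, grey:2, chair:2, year:1, soldier:1, moon:1, cloth:1, happy:1, foot:1, word:1, stone:1, cloud:1, does:1
Hapax (freq=1): cloth, cloud, does, foot, happy, moon, soldier, stone, word, year

10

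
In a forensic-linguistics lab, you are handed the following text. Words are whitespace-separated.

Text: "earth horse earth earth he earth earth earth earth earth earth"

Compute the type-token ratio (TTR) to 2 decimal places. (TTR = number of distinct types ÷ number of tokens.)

0.27

N = 11 tokens, V = 3 types.
TTR = V / N = 3 / 11 = 0.27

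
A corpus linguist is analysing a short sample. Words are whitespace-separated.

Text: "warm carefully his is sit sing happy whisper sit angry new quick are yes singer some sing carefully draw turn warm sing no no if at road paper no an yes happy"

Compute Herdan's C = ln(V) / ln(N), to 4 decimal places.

0.9047

N = 32, V = 23.
ln(V) = 3.135494, ln(N) = 3.465736
C = 3.135494 / 3.465736 = 0.9047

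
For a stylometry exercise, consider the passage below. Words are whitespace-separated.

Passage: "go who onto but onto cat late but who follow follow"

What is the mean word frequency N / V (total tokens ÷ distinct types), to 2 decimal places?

N = 11 tokens, V = 7 types.
Mean frequency = N / V = 11 / 7 = 1.57

1.57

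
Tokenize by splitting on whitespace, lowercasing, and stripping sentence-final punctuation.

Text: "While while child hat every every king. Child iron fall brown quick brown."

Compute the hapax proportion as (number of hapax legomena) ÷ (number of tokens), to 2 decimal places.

Frequencies: while:2, child:2, every:2, brown:2, hat:1, king:1, iron:1, fall:1, quick:1
Hapax count = 5; token count = 13.
Ratio = 5 / 13 = 0.38

0.38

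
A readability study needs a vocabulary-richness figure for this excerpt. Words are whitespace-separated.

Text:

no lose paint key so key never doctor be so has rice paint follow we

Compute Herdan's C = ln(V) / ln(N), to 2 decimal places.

0.92

N = 15, V = 12.
ln(V) = 2.484907, ln(N) = 2.708050
C = 2.484907 / 2.708050 = 0.92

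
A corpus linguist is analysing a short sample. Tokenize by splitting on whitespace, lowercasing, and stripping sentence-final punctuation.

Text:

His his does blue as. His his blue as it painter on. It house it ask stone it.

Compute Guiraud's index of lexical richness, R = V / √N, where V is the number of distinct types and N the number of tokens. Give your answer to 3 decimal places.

N = 18, V = 10.
√N = 4.242641
R = 10 / 4.242641 = 2.357

2.357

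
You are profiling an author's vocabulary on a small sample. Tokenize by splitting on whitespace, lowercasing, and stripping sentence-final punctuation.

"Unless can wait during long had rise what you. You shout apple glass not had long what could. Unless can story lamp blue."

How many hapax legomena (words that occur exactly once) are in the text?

11

Frequencies: unless:2, can:2, long:2, had:2, what:2, you:2, wait:1, during:1, rise:1, shout:1, apple:1, glass:1, not:1, could:1, story:1, lamp:1, blue:1
Hapax (freq=1): apple, blue, could, during, glass, lamp, not, rise, shout, story, wait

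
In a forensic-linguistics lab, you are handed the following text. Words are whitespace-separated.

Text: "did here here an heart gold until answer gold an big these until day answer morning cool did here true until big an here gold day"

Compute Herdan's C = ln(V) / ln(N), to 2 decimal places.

0.79

N = 26, V = 13.
ln(V) = 2.564949, ln(N) = 3.258097
C = 2.564949 / 3.258097 = 0.79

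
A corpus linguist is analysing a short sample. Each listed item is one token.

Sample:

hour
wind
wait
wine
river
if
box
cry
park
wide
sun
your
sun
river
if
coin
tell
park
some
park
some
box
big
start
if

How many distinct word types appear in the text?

Distinct types: {big, box, coin, cry, hour, if, park, river, some, start, sun, tell, wait, wide, wind, wine, your}
V = 17

17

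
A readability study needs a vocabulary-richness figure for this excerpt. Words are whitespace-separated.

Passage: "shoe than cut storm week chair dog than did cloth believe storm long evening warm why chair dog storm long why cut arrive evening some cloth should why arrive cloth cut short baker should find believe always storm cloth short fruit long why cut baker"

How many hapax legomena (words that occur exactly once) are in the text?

8

Frequencies: cut:4, storm:4, cloth:4, why:4, long:3, than:2, chair:2, dog:2, believe:2, evening:2, arrive:2, should:2, short:2, baker:2, shoe:1, week:1, did:1, warm:1, some:1, find:1, … (2 more, each freq 1)
Hapax (freq=1): always, did, find, fruit, shoe, some, warm, week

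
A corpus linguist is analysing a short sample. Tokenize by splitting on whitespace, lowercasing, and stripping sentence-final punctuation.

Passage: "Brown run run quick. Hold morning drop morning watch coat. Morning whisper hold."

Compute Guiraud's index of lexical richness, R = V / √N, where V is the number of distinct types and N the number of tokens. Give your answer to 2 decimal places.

2.50

N = 13, V = 9.
√N = 3.605551
R = 9 / 3.605551 = 2.50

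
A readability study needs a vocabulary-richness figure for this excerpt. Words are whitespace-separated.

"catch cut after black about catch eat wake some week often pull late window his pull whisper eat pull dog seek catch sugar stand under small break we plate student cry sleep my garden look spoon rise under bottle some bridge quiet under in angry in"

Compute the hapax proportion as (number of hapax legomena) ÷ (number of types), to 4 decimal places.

Frequencies: catch:3, pull:3, under:3, eat:2, some:2, in:2, cut:1, after:1, black:1, about:1, wake:1, week:1, often:1, late:1, window:1, his:1, whisper:1, dog:1, seek:1, sugar:1, … (17 more, each freq 1)
Hapax count = 31; type count = 37.
Ratio = 31 / 37 = 0.8378

0.8378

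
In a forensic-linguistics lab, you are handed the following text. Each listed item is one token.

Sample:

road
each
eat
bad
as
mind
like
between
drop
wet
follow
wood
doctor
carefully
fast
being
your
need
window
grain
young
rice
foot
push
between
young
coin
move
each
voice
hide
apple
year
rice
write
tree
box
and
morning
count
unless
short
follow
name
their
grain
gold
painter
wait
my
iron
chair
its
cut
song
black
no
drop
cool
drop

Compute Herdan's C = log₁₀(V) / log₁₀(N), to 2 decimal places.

0.97

N = 60, V = 52.
log₁₀(V) = 1.716003, log₁₀(N) = 1.778151
C = 1.716003 / 1.778151 = 0.97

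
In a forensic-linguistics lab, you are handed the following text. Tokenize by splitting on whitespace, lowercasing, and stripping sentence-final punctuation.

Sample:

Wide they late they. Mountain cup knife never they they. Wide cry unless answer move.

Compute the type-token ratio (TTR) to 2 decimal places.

N = 15 tokens, V = 11 types.
TTR = V / N = 11 / 15 = 0.73

0.73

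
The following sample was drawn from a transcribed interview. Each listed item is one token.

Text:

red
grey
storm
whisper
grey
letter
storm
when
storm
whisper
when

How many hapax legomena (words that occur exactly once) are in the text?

2

Frequencies: storm:3, grey:2, whisper:2, when:2, red:1, letter:1
Hapax (freq=1): letter, red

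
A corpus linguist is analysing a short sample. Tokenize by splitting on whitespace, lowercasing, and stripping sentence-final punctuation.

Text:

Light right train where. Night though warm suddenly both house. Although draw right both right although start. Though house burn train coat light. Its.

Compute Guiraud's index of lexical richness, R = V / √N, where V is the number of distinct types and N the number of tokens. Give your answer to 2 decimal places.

3.27

N = 24, V = 16.
√N = 4.898979
R = 16 / 4.898979 = 3.27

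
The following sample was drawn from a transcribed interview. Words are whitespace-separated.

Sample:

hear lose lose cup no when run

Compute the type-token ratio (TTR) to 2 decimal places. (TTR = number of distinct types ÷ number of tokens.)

0.86

N = 7 tokens, V = 6 types.
TTR = V / N = 6 / 7 = 0.86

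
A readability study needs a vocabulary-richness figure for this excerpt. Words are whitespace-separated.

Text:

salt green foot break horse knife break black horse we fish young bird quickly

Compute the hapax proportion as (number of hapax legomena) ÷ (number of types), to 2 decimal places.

0.83

Frequencies: break:2, horse:2, salt:1, green:1, foot:1, knife:1, black:1, we:1, fish:1, young:1, bird:1, quickly:1
Hapax count = 10; type count = 12.
Ratio = 10 / 12 = 0.83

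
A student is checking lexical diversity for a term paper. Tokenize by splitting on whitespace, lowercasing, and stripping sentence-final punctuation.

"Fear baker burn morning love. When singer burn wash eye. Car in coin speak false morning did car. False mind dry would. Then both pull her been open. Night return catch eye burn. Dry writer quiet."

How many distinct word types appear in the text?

Distinct types: {baker, been, both, burn, car, catch, coin, did, dry, eye, false, fear, her, in, love, mind, morning, night, open, pull, quiet, return, singer, speak, then, wash, when, would, writer}
V = 29

29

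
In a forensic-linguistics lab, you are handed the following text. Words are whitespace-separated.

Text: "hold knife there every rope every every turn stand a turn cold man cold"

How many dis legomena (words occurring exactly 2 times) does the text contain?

2

Frequencies: every:3, turn:2, cold:2, hold:1, knife:1, there:1, rope:1, stand:1, a:1, man:1
Words with frequency 2: cold, turn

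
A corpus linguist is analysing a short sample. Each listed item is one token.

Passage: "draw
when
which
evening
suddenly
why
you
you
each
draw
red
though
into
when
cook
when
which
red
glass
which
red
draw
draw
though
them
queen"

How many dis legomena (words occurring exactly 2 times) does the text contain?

Frequencies: draw:4, when:3, which:3, red:3, you:2, though:2, evening:1, suddenly:1, why:1, each:1, into:1, cook:1, glass:1, them:1, queen:1
Words with frequency 2: though, you

2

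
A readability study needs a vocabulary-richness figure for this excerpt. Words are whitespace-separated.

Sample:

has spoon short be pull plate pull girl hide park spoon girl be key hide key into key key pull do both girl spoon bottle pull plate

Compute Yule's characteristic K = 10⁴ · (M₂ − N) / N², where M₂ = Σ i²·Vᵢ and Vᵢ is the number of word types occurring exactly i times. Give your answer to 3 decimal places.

576.132

Frequencies: pull:4, key:4, spoon:3, girl:3, be:2, plate:2, hide:2, has:1, short:1, park:1, into:1, do:1, both:1, bottle:1
N = 27. Frequency spectrum: V_1=7, V_2=3, V_3=2, V_4=2
M₂ = 1²·7 + 2²·3 + 3²·2 + 4²·2 = 69
K = 10000 × (69 − 27) / 27² = 576.132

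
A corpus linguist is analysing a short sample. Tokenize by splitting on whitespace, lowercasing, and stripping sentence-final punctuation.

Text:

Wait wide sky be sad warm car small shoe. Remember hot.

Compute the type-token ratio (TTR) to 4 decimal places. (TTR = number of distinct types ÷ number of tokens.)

N = 11 tokens, V = 11 types.
TTR = V / N = 11 / 11 = 1.0000

1.0000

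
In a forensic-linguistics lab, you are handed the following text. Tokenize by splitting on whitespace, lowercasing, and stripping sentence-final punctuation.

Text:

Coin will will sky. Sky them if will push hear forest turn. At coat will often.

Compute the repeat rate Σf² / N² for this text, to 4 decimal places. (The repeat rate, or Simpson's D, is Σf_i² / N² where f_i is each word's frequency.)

0.1172

Frequencies: will:4, sky:2, coin:1, them:1, if:1, push:1, hear:1, forest:1, turn:1, at:1, coat:1, often:1
Σf² = 30; N² = 256
Repeat rate = 30 / 256 = 0.1172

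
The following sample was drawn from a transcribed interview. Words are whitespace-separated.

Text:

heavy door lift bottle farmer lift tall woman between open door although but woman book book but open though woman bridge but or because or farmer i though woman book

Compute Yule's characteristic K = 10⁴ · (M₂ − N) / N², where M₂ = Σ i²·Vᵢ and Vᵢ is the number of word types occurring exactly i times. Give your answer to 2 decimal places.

Frequencies: woman:4, but:3, book:3, door:2, lift:2, farmer:2, open:2, though:2, or:2, heavy:1, bottle:1, tall:1, between:1, although:1, bridge:1, because:1, i:1
N = 30. Frequency spectrum: V_1=8, V_2=6, V_3=2, V_4=1
M₂ = 1²·8 + 2²·6 + 3²·2 + 4²·1 = 66
K = 10000 × (66 − 30) / 30² = 400.00

400.00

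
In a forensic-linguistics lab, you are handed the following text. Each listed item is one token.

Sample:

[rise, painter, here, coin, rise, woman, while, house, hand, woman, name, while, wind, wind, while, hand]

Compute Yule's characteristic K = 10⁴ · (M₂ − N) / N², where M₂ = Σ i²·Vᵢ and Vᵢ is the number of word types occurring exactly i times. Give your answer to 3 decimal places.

Frequencies: while:3, rise:2, woman:2, hand:2, wind:2, painter:1, here:1, coin:1, house:1, name:1
N = 16. Frequency spectrum: V_1=5, V_2=4, V_3=1
M₂ = 1²·5 + 2²·4 + 3²·1 = 30
K = 10000 × (30 − 16) / 16² = 546.875

546.875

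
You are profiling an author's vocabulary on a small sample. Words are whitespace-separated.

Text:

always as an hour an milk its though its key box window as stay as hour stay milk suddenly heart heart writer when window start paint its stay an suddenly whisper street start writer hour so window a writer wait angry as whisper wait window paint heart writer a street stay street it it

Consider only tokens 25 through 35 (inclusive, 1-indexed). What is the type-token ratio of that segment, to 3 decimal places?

0.909

Segment tokens 25–35: start, paint, its, stay, an, suddenly, whisper, street, start, writer, hour
Segment N = 11, segment V = 10.
TTR = 10 / 11 = 0.909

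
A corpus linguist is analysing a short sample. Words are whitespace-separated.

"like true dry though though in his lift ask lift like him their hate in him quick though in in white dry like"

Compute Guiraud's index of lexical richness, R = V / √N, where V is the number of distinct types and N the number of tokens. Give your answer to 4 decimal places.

N = 23, V = 13.
√N = 4.795832
R = 13 / 4.795832 = 2.7107

2.7107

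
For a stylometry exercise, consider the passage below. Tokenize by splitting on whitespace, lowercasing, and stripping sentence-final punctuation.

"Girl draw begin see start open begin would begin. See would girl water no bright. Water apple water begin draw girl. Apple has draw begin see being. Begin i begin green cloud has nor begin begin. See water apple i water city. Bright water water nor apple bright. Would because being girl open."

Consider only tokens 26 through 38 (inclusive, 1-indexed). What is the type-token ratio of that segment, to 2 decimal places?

Segment tokens 26–38: see, being, begin, i, begin, green, cloud, has, nor, begin, begin, see, water
Segment N = 13, segment V = 9.
TTR = 9 / 13 = 0.69

0.69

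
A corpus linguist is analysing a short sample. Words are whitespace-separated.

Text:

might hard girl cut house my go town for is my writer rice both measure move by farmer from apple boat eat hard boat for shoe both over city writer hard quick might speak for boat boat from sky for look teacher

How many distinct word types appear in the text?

Distinct types: {apple, boat, both, by, city, cut, eat, farmer, for, from, girl, go, hard, house, is, look, measure, might, move, my, over, quick, rice, shoe, sky, speak, teacher, town, writer}
V = 29

29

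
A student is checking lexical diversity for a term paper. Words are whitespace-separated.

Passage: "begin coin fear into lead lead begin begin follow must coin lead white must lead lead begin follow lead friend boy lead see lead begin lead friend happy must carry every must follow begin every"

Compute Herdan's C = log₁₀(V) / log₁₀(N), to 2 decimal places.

0.74

N = 35, V = 14.
log₁₀(V) = 1.146128, log₁₀(N) = 1.544068
C = 1.146128 / 1.544068 = 0.74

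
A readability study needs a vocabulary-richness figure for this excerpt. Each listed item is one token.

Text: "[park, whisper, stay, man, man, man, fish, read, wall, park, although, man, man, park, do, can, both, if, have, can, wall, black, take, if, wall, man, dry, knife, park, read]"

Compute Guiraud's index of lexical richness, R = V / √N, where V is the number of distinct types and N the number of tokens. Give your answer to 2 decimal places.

N = 30, V = 17.
√N = 5.477226
R = 17 / 5.477226 = 3.10

3.10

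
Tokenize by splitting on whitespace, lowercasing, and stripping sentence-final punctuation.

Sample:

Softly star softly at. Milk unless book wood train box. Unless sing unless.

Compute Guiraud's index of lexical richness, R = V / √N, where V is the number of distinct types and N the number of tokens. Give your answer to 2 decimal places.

2.77

N = 13, V = 10.
√N = 3.605551
R = 10 / 3.605551 = 2.77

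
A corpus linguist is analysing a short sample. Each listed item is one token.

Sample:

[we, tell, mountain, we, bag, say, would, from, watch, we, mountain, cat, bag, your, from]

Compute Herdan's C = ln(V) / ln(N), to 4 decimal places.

N = 15, V = 10.
ln(V) = 2.302585, ln(N) = 2.708050
C = 2.302585 / 2.708050 = 0.8503

0.8503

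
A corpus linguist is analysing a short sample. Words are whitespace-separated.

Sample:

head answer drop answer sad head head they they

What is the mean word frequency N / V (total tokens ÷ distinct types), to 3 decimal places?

N = 9 tokens, V = 5 types.
Mean frequency = N / V = 9 / 5 = 1.800

1.800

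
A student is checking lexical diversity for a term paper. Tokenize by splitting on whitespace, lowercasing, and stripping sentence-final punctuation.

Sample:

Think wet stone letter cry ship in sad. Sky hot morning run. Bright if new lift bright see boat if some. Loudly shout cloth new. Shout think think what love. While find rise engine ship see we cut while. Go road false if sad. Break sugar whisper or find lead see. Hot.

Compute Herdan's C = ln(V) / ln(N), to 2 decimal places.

N = 52, V = 38.
ln(V) = 3.637586, ln(N) = 3.951244
C = 3.637586 / 3.951244 = 0.92

0.92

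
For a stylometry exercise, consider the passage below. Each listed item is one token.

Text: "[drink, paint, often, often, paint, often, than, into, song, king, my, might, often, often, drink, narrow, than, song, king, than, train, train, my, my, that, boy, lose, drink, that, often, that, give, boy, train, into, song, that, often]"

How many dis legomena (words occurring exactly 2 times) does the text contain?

Frequencies: often:7, that:4, drink:3, than:3, song:3, my:3, train:3, paint:2, into:2, king:2, boy:2, might:1, narrow:1, lose:1, give:1
Words with frequency 2: boy, into, king, paint

4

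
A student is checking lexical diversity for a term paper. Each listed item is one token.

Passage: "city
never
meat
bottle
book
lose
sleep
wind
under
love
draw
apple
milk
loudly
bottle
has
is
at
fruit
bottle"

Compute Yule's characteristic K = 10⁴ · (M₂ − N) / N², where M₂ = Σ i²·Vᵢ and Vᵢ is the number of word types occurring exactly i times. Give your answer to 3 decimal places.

150.000

Frequencies: bottle:3, city:1, never:1, meat:1, book:1, lose:1, sleep:1, wind:1, under:1, love:1, draw:1, apple:1, milk:1, loudly:1, has:1, is:1, at:1, fruit:1
N = 20. Frequency spectrum: V_1=17, V_3=1
M₂ = 1²·17 + 3²·1 = 26
K = 10000 × (26 − 20) / 20² = 150.000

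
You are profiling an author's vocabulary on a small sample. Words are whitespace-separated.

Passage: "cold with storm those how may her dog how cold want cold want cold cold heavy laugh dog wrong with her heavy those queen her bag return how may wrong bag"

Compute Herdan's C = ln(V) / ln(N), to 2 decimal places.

0.79

N = 31, V = 15.
ln(V) = 2.708050, ln(N) = 3.433987
C = 2.708050 / 3.433987 = 0.79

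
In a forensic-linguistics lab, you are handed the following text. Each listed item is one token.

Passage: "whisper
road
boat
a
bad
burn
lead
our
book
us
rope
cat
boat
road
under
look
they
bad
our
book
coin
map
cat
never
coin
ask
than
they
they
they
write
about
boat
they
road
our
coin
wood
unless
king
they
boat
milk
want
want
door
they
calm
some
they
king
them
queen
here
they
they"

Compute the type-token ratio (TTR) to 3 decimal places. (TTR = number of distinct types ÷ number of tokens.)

0.589

N = 56 tokens, V = 33 types.
TTR = V / N = 33 / 56 = 0.589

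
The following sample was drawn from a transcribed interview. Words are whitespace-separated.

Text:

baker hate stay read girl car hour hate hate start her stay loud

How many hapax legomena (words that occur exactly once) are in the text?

8

Frequencies: hate:3, stay:2, baker:1, read:1, girl:1, car:1, hour:1, start:1, her:1, loud:1
Hapax (freq=1): baker, car, girl, her, hour, loud, read, start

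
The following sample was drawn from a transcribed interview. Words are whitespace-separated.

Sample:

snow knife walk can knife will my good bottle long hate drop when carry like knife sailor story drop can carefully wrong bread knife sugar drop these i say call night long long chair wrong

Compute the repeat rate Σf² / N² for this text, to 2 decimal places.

Frequencies: knife:4, long:3, drop:3, can:2, wrong:2, snow:1, walk:1, will:1, my:1, good:1, bottle:1, hate:1, when:1, carry:1, like:1, sailor:1, story:1, carefully:1, bread:1, sugar:1, … (6 more, each freq 1)
Σf² = 63; N² = 1225
Repeat rate = 63 / 1225 = 0.05

0.05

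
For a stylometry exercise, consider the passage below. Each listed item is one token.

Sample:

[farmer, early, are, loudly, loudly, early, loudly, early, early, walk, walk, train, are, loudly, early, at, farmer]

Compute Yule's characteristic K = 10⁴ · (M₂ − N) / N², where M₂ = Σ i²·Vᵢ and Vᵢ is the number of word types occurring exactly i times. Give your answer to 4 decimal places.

1314.8789

Frequencies: early:5, loudly:4, farmer:2, are:2, walk:2, train:1, at:1
N = 17. Frequency spectrum: V_1=2, V_2=3, V_4=1, V_5=1
M₂ = 1²·2 + 2²·3 + 4²·1 + 5²·1 = 55
K = 10000 × (55 − 17) / 17² = 1314.8789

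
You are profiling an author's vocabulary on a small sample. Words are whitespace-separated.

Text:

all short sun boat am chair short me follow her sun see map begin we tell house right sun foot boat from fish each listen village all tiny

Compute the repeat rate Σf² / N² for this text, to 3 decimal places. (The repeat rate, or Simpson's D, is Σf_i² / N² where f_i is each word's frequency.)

0.051

Frequencies: sun:3, all:2, short:2, boat:2, am:1, chair:1, me:1, follow:1, her:1, see:1, map:1, begin:1, we:1, tell:1, house:1, right:1, foot:1, from:1, fish:1, each:1, … (3 more, each freq 1)
Σf² = 40; N² = 784
Repeat rate = 40 / 784 = 0.051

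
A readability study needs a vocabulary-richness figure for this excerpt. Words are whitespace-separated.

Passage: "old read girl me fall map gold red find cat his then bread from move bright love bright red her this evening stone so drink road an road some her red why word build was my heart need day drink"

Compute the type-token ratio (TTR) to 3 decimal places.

N = 40 tokens, V = 34 types.
TTR = V / N = 34 / 40 = 0.850

0.850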